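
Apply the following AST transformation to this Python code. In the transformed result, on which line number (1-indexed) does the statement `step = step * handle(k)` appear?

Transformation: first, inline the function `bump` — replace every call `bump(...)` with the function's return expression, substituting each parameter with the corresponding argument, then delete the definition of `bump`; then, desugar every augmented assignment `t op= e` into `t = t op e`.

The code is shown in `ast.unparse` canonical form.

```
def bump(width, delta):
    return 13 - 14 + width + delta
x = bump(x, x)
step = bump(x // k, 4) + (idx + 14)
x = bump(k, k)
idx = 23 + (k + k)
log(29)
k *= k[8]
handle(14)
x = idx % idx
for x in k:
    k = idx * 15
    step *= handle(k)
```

Transformed code:
x = 13 - 14 + x + x
step = 13 - 14 + x // k + 4 + (idx + 14)
x = 13 - 14 + k + k
idx = 23 + (k + k)
log(29)
k = k * k[8]
handle(14)
x = idx % idx
for x in k:
    k = idx * 15
    step = step * handle(k)

11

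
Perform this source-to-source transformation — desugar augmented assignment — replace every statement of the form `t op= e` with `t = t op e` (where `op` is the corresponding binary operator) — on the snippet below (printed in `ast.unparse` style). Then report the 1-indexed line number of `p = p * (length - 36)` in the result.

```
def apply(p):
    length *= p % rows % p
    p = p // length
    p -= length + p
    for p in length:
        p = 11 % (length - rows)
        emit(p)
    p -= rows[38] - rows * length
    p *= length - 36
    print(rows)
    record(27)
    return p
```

Transformed code:
def apply(p):
    length = length * (p % rows % p)
    p = p // length
    p = p - (length + p)
    for p in length:
        p = 11 % (length - rows)
        emit(p)
    p = p - (rows[38] - rows * length)
    p = p * (length - 36)
    print(rows)
    record(27)
    return p

9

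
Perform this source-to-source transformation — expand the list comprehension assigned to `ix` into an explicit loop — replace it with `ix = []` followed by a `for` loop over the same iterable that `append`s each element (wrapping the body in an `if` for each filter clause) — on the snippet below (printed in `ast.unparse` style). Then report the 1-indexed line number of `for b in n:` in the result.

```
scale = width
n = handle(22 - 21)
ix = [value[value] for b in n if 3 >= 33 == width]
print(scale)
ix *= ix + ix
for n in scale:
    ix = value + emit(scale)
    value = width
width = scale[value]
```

4

Transformed code:
scale = width
n = handle(22 - 21)
ix = []
for b in n:
    if 3 >= 33 == width:
        ix.append(value[value])
print(scale)
ix *= ix + ix
for n in scale:
    ix = value + emit(scale)
    value = width
width = scale[value]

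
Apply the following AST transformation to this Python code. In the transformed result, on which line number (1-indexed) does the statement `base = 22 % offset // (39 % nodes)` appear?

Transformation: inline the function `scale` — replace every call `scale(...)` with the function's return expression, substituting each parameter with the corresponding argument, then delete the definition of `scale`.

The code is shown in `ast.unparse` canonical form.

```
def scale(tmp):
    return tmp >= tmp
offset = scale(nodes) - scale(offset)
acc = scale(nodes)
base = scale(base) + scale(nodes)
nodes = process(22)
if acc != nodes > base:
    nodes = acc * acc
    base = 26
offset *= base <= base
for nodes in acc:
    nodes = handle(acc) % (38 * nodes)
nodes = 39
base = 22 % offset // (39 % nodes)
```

12

Transformed code:
offset = (nodes >= nodes) - (offset >= offset)
acc = nodes >= nodes
base = (base >= base) + (nodes >= nodes)
nodes = process(22)
if acc != nodes > base:
    nodes = acc * acc
    base = 26
offset *= base <= base
for nodes in acc:
    nodes = handle(acc) % (38 * nodes)
nodes = 39
base = 22 % offset // (39 % nodes)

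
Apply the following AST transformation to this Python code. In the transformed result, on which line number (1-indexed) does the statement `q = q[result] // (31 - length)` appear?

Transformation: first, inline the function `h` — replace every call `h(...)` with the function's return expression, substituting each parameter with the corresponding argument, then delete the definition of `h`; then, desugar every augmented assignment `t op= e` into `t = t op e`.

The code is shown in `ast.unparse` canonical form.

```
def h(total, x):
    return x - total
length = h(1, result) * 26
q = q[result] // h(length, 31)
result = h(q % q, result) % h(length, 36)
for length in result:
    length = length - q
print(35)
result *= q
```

Transformed code:
length = (result - 1) * 26
q = q[result] // (31 - length)
result = (result - q % q) % (36 - length)
for length in result:
    length = length - q
print(35)
result = result * q

2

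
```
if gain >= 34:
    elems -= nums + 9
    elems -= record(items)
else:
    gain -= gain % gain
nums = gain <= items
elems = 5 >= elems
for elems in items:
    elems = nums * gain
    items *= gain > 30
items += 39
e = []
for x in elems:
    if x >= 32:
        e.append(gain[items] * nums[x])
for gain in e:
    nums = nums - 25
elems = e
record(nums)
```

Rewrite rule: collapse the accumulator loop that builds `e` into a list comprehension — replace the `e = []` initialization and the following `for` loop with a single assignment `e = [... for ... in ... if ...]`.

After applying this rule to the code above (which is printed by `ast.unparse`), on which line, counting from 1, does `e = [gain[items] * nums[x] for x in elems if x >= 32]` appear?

12

Transformed code:
if gain >= 34:
    elems -= nums + 9
    elems -= record(items)
else:
    gain -= gain % gain
nums = gain <= items
elems = 5 >= elems
for elems in items:
    elems = nums * gain
    items *= gain > 30
items += 39
e = [gain[items] * nums[x] for x in elems if x >= 32]
for gain in e:
    nums = nums - 25
elems = e
record(nums)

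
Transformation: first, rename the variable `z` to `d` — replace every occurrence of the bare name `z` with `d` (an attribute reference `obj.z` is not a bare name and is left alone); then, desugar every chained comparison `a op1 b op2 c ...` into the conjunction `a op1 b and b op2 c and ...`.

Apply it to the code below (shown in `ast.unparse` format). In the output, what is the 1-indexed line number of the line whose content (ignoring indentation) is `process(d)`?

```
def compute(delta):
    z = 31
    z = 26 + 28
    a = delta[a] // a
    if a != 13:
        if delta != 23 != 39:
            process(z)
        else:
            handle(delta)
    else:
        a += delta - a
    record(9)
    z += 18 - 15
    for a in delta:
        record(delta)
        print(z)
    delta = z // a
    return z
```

7

Transformed code:
def compute(delta):
    d = 31
    d = 26 + 28
    a = delta[a] // a
    if a != 13:
        if delta != 23 and 23 != 39:
            process(d)
        else:
            handle(delta)
    else:
        a += delta - a
    record(9)
    d += 18 - 15
    for a in delta:
        record(delta)
        print(d)
    delta = d // a
    return d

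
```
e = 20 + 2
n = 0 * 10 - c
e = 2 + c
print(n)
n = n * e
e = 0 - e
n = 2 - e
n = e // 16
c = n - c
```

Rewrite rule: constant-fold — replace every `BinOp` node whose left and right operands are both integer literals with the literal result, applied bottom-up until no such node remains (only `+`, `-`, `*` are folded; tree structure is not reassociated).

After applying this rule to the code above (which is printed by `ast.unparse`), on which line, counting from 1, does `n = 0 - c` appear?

Transformed code:
e = 22
n = 0 - c
e = 2 + c
print(n)
n = n * e
e = 0 - e
n = 2 - e
n = e // 16
c = n - c

2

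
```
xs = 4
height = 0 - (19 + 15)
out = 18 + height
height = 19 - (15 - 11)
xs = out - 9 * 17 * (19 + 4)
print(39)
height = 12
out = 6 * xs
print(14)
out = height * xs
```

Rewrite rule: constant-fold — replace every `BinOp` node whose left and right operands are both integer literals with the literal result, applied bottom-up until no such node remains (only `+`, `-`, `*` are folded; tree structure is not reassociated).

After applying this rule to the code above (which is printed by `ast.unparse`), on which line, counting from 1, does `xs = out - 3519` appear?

5

Transformed code:
xs = 4
height = -34
out = 18 + height
height = 15
xs = out - 3519
print(39)
height = 12
out = 6 * xs
print(14)
out = height * xs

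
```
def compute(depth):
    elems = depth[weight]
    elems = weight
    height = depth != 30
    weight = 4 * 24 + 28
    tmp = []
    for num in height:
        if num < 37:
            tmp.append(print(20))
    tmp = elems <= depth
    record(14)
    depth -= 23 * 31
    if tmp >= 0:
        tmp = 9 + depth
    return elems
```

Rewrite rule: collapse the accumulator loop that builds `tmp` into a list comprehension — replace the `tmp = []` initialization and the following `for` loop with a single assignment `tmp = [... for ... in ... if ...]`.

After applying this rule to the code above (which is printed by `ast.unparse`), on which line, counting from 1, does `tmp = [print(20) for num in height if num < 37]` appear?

Transformed code:
def compute(depth):
    elems = depth[weight]
    elems = weight
    height = depth != 30
    weight = 4 * 24 + 28
    tmp = [print(20) for num in height if num < 37]
    tmp = elems <= depth
    record(14)
    depth -= 23 * 31
    if tmp >= 0:
        tmp = 9 + depth
    return elems

6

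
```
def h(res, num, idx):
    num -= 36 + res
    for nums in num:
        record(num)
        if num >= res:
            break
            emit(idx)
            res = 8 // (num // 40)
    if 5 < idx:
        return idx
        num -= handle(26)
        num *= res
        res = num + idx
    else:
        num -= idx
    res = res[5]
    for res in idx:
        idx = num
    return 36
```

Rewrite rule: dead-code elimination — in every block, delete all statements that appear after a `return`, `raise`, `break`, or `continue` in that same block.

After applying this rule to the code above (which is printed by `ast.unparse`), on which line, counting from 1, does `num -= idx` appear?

10

Transformed code:
def h(res, num, idx):
    num -= 36 + res
    for nums in num:
        record(num)
        if num >= res:
            break
    if 5 < idx:
        return idx
    else:
        num -= idx
    res = res[5]
    for res in idx:
        idx = num
    return 36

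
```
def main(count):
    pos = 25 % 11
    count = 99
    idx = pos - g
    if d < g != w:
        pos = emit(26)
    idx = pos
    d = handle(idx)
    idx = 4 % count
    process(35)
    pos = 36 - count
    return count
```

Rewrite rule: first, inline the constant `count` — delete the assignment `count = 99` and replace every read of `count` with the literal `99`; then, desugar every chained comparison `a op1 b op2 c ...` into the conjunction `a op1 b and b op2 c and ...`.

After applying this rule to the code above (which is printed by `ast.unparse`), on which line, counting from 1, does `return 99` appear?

11

Transformed code:
def main(count):
    pos = 25 % 11
    idx = pos - g
    if d < g and g != w:
        pos = emit(26)
    idx = pos
    d = handle(idx)
    idx = 4 % 99
    process(35)
    pos = 36 - 99
    return 99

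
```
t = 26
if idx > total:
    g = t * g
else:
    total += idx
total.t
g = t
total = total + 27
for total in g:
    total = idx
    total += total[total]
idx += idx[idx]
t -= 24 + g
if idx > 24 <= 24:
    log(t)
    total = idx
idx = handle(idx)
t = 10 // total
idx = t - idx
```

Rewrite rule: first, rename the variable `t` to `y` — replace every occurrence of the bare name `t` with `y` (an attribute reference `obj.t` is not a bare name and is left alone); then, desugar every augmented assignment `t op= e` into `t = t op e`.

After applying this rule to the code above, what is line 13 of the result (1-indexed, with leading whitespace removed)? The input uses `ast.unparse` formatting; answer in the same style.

y = y - (24 + g)

Transformed code:
y = 26
if idx > total:
    g = y * g
else:
    total = total + idx
total.t
g = y
total = total + 27
for total in g:
    total = idx
    total = total + total[total]
idx = idx + idx[idx]
y = y - (24 + g)
if idx > 24 <= 24:
    log(y)
    total = idx
idx = handle(idx)
y = 10 // total
idx = y - idx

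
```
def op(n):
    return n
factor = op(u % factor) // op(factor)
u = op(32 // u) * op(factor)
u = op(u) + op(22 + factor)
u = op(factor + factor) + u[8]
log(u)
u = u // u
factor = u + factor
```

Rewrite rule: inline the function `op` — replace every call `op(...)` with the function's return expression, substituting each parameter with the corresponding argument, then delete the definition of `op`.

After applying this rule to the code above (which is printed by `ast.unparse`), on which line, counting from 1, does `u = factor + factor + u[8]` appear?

4

Transformed code:
factor = u % factor // factor
u = 32 // u * factor
u = u + (22 + factor)
u = factor + factor + u[8]
log(u)
u = u // u
factor = u + factor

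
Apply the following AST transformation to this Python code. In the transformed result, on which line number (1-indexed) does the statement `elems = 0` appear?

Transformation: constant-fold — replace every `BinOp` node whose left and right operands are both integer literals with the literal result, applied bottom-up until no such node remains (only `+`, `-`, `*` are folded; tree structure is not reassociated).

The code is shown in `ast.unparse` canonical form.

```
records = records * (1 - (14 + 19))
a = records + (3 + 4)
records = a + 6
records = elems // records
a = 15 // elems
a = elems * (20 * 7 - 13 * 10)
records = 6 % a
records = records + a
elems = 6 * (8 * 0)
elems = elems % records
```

Transformed code:
records = records * -32
a = records + 7
records = a + 6
records = elems // records
a = 15 // elems
a = elems * 10
records = 6 % a
records = records + a
elems = 0
elems = elems % records

9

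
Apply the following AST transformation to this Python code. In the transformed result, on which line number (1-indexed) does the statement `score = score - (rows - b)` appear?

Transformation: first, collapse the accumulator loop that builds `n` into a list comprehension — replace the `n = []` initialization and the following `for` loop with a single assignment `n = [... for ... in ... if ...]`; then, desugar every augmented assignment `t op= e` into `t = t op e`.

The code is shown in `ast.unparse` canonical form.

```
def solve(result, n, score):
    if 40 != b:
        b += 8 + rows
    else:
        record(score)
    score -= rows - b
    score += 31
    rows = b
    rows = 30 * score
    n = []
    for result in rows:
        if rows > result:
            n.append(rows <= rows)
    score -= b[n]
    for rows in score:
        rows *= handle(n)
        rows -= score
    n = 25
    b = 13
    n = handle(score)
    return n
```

6

Transformed code:
def solve(result, n, score):
    if 40 != b:
        b = b + (8 + rows)
    else:
        record(score)
    score = score - (rows - b)
    score = score + 31
    rows = b
    rows = 30 * score
    n = [rows <= rows for result in rows if rows > result]
    score = score - b[n]
    for rows in score:
        rows = rows * handle(n)
        rows = rows - score
    n = 25
    b = 13
    n = handle(score)
    return n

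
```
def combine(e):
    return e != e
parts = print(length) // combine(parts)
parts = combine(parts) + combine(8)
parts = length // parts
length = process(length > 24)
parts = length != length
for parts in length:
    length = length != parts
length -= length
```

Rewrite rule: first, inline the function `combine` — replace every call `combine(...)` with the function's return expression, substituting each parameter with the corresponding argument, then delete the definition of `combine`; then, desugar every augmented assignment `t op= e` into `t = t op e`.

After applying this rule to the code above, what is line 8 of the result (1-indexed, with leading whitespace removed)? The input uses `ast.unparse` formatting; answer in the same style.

Transformed code:
parts = print(length) // (parts != parts)
parts = (parts != parts) + (8 != 8)
parts = length // parts
length = process(length > 24)
parts = length != length
for parts in length:
    length = length != parts
length = length - length

length = length - length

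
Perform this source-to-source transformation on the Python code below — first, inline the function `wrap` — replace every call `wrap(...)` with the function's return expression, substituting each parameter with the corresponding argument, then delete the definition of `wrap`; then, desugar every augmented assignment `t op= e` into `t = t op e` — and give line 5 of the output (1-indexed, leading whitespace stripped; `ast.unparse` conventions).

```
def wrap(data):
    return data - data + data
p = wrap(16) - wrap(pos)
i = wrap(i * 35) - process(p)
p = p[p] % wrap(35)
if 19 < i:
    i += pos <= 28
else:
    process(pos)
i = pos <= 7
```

i = i + (pos <= 28)

Transformed code:
p = 16 - 16 + 16 - (pos - pos + pos)
i = i * 35 - i * 35 + i * 35 - process(p)
p = p[p] % (35 - 35 + 35)
if 19 < i:
    i = i + (pos <= 28)
else:
    process(pos)
i = pos <= 7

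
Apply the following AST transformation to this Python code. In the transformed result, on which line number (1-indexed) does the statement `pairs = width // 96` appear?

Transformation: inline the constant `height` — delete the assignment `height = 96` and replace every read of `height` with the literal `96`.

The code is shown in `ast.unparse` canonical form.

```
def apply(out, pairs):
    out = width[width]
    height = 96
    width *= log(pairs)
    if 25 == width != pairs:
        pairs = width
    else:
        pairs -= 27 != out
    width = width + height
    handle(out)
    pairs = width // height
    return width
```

10

Transformed code:
def apply(out, pairs):
    out = width[width]
    width *= log(pairs)
    if 25 == width != pairs:
        pairs = width
    else:
        pairs -= 27 != out
    width = width + 96
    handle(out)
    pairs = width // 96
    return width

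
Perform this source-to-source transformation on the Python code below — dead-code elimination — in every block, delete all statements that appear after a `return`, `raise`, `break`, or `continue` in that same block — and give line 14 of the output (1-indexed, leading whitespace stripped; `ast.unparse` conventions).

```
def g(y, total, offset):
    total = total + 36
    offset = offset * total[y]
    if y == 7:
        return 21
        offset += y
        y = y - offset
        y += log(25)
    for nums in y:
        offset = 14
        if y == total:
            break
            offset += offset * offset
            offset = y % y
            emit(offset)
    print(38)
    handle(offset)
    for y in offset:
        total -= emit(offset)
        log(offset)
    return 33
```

log(offset)

Transformed code:
def g(y, total, offset):
    total = total + 36
    offset = offset * total[y]
    if y == 7:
        return 21
    for nums in y:
        offset = 14
        if y == total:
            break
    print(38)
    handle(offset)
    for y in offset:
        total -= emit(offset)
        log(offset)
    return 33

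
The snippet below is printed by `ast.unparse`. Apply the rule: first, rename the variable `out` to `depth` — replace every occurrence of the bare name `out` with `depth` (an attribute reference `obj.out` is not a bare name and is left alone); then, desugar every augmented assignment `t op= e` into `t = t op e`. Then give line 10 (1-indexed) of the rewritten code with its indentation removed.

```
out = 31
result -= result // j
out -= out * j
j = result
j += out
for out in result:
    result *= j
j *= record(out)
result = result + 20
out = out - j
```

depth = depth - j

Transformed code:
depth = 31
result = result - result // j
depth = depth - depth * j
j = result
j = j + depth
for depth in result:
    result = result * j
j = j * record(depth)
result = result + 20
depth = depth - j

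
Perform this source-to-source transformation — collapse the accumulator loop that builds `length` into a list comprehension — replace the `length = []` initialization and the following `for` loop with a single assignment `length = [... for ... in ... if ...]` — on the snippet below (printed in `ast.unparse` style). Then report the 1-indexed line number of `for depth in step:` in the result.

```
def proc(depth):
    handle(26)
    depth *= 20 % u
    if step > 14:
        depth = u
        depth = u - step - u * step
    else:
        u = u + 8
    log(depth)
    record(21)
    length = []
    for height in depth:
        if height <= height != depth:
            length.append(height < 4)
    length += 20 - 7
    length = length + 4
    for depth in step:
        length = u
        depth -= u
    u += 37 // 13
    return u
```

Transformed code:
def proc(depth):
    handle(26)
    depth *= 20 % u
    if step > 14:
        depth = u
        depth = u - step - u * step
    else:
        u = u + 8
    log(depth)
    record(21)
    length = [height < 4 for height in depth if height <= height != depth]
    length += 20 - 7
    length = length + 4
    for depth in step:
        length = u
        depth -= u
    u += 37 // 13
    return u

14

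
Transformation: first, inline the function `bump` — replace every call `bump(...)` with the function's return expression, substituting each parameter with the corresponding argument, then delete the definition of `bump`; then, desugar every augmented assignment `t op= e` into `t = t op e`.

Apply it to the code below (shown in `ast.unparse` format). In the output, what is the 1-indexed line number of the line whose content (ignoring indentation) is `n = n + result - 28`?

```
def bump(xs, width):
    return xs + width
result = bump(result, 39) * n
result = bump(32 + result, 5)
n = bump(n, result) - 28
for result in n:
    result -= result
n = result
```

Transformed code:
result = (result + 39) * n
result = 32 + result + 5
n = n + result - 28
for result in n:
    result = result - result
n = result

3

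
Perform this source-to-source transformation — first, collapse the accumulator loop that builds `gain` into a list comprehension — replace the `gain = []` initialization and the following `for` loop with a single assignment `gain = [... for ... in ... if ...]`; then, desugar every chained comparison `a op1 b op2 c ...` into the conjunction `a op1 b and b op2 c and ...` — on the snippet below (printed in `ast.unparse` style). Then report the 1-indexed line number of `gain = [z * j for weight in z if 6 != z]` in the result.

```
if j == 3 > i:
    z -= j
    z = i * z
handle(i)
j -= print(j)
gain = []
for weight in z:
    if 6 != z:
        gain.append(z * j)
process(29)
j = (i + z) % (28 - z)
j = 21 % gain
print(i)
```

Transformed code:
if j == 3 and 3 > i:
    z -= j
    z = i * z
handle(i)
j -= print(j)
gain = [z * j for weight in z if 6 != z]
process(29)
j = (i + z) % (28 - z)
j = 21 % gain
print(i)

6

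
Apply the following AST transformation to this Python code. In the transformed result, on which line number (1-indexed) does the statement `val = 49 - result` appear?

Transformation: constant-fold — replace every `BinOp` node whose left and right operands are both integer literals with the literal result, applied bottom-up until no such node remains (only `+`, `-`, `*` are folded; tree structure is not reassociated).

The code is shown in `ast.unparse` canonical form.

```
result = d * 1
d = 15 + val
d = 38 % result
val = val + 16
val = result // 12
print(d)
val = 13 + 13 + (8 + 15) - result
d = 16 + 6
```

Transformed code:
result = d * 1
d = 15 + val
d = 38 % result
val = val + 16
val = result // 12
print(d)
val = 49 - result
d = 22

7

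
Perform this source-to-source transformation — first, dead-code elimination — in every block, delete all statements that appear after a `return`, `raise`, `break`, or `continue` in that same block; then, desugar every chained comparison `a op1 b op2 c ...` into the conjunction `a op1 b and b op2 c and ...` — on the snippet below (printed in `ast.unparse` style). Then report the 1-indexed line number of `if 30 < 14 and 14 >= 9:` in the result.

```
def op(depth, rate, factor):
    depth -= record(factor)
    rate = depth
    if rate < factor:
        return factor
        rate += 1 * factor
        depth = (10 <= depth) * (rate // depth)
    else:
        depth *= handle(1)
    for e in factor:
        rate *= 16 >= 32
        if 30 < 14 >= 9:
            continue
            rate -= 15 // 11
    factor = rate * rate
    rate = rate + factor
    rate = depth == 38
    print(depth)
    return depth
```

Transformed code:
def op(depth, rate, factor):
    depth -= record(factor)
    rate = depth
    if rate < factor:
        return factor
    else:
        depth *= handle(1)
    for e in factor:
        rate *= 16 >= 32
        if 30 < 14 and 14 >= 9:
            continue
    factor = rate * rate
    rate = rate + factor
    rate = depth == 38
    print(depth)
    return depth

10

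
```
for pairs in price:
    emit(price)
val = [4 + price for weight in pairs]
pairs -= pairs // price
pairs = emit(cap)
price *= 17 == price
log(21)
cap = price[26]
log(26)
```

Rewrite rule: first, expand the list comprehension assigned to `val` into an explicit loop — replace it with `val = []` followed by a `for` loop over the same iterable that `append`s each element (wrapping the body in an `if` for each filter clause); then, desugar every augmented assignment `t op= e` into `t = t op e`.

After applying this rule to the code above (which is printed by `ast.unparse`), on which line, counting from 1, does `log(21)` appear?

9

Transformed code:
for pairs in price:
    emit(price)
val = []
for weight in pairs:
    val.append(4 + price)
pairs = pairs - pairs // price
pairs = emit(cap)
price = price * (17 == price)
log(21)
cap = price[26]
log(26)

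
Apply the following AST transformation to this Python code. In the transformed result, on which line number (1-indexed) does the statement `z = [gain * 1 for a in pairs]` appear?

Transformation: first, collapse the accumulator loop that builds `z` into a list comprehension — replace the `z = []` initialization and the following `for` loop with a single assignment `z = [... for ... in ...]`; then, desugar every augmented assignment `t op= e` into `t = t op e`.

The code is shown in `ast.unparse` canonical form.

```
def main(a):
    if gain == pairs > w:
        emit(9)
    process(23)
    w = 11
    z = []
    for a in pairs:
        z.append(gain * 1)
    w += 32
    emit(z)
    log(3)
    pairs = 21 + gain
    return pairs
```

Transformed code:
def main(a):
    if gain == pairs > w:
        emit(9)
    process(23)
    w = 11
    z = [gain * 1 for a in pairs]
    w = w + 32
    emit(z)
    log(3)
    pairs = 21 + gain
    return pairs

6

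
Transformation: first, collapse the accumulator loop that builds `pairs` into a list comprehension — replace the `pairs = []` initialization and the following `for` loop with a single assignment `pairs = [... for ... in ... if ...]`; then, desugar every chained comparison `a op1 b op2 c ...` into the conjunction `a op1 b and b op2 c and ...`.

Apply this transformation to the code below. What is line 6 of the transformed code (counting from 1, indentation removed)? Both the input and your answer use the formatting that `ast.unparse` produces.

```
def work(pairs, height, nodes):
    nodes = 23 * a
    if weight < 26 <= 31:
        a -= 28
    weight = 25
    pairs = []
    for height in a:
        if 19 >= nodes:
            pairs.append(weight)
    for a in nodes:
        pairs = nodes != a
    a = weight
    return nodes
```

pairs = [weight for height in a if 19 >= nodes]

Transformed code:
def work(pairs, height, nodes):
    nodes = 23 * a
    if weight < 26 and 26 <= 31:
        a -= 28
    weight = 25
    pairs = [weight for height in a if 19 >= nodes]
    for a in nodes:
        pairs = nodes != a
    a = weight
    return nodes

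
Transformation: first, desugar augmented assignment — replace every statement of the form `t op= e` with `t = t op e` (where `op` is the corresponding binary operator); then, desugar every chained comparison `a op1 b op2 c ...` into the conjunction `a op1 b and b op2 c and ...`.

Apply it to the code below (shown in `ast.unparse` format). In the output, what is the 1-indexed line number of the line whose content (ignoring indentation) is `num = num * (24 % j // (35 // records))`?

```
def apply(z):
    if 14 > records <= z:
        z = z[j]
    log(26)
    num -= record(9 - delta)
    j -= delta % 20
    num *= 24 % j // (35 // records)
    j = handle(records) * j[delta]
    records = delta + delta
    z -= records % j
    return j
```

7

Transformed code:
def apply(z):
    if 14 > records and records <= z:
        z = z[j]
    log(26)
    num = num - record(9 - delta)
    j = j - delta % 20
    num = num * (24 % j // (35 // records))
    j = handle(records) * j[delta]
    records = delta + delta
    z = z - records % j
    return j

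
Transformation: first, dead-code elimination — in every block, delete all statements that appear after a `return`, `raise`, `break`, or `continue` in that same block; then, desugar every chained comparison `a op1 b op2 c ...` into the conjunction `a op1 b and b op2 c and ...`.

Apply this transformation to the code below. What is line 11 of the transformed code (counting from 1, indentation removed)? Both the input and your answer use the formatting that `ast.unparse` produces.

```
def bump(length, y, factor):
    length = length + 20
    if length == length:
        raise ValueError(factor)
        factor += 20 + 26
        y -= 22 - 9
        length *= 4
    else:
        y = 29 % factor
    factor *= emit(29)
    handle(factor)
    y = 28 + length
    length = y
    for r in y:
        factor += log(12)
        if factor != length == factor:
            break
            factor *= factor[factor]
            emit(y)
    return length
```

for r in y:

Transformed code:
def bump(length, y, factor):
    length = length + 20
    if length == length:
        raise ValueError(factor)
    else:
        y = 29 % factor
    factor *= emit(29)
    handle(factor)
    y = 28 + length
    length = y
    for r in y:
        factor += log(12)
        if factor != length and length == factor:
            break
    return length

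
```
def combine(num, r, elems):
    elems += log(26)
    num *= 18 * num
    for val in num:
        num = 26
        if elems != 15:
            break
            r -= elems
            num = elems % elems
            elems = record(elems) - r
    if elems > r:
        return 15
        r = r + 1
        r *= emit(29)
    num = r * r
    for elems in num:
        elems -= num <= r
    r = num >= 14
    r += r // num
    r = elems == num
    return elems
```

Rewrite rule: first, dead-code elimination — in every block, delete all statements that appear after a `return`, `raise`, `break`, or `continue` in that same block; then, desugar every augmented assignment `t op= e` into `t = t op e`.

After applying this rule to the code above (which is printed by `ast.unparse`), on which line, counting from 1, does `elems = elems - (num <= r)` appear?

Transformed code:
def combine(num, r, elems):
    elems = elems + log(26)
    num = num * (18 * num)
    for val in num:
        num = 26
        if elems != 15:
            break
    if elems > r:
        return 15
    num = r * r
    for elems in num:
        elems = elems - (num <= r)
    r = num >= 14
    r = r + r // num
    r = elems == num
    return elems

12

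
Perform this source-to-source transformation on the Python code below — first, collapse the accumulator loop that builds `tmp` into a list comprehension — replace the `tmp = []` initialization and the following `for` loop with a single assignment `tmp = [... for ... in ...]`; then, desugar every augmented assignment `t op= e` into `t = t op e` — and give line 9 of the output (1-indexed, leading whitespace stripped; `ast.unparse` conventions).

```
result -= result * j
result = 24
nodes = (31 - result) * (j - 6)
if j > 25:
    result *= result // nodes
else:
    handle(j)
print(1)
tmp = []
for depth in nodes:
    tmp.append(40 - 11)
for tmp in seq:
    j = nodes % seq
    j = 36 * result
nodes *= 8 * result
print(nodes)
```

tmp = [40 - 11 for depth in nodes]

Transformed code:
result = result - result * j
result = 24
nodes = (31 - result) * (j - 6)
if j > 25:
    result = result * (result // nodes)
else:
    handle(j)
print(1)
tmp = [40 - 11 for depth in nodes]
for tmp in seq:
    j = nodes % seq
    j = 36 * result
nodes = nodes * (8 * result)
print(nodes)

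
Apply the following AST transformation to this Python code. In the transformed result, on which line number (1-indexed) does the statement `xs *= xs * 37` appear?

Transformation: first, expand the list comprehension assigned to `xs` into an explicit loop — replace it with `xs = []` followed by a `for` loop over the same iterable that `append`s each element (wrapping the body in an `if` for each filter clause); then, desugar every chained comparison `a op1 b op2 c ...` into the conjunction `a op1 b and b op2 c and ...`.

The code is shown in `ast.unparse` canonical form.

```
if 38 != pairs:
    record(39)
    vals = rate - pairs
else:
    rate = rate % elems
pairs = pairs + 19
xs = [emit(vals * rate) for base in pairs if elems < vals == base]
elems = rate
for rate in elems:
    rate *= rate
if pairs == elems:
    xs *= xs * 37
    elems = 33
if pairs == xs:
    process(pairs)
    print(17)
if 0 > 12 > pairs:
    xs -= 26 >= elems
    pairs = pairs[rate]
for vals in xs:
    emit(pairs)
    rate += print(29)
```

Transformed code:
if 38 != pairs:
    record(39)
    vals = rate - pairs
else:
    rate = rate % elems
pairs = pairs + 19
xs = []
for base in pairs:
    if elems < vals and vals == base:
        xs.append(emit(vals * rate))
elems = rate
for rate in elems:
    rate *= rate
if pairs == elems:
    xs *= xs * 37
    elems = 33
if pairs == xs:
    process(pairs)
    print(17)
if 0 > 12 and 12 > pairs:
    xs -= 26 >= elems
    pairs = pairs[rate]
for vals in xs:
    emit(pairs)
    rate += print(29)

15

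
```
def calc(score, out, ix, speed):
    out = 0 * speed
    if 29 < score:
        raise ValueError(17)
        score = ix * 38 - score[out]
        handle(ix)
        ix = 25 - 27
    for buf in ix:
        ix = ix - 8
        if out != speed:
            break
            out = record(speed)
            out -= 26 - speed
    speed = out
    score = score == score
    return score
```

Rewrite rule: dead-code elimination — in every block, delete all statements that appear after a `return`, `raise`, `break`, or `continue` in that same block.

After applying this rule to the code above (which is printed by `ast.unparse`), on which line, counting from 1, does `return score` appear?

11

Transformed code:
def calc(score, out, ix, speed):
    out = 0 * speed
    if 29 < score:
        raise ValueError(17)
    for buf in ix:
        ix = ix - 8
        if out != speed:
            break
    speed = out
    score = score == score
    return score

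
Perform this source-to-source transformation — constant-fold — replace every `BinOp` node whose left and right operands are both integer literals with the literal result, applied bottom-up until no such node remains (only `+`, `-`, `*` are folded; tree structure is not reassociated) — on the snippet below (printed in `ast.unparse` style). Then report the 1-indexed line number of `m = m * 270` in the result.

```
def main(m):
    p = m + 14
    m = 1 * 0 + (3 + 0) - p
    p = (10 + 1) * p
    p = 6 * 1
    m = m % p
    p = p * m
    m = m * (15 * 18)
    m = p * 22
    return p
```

Transformed code:
def main(m):
    p = m + 14
    m = 3 - p
    p = 11 * p
    p = 6
    m = m % p
    p = p * m
    m = m * 270
    m = p * 22
    return p

8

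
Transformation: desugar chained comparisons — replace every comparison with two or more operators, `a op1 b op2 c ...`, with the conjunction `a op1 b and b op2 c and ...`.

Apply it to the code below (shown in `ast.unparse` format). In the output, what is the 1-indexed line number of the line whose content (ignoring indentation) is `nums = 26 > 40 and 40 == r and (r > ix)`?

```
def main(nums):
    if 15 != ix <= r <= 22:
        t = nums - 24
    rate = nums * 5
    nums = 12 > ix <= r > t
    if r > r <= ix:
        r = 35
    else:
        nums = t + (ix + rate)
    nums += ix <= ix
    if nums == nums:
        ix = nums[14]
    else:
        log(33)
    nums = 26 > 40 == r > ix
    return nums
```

Transformed code:
def main(nums):
    if 15 != ix and ix <= r and (r <= 22):
        t = nums - 24
    rate = nums * 5
    nums = 12 > ix and ix <= r and (r > t)
    if r > r and r <= ix:
        r = 35
    else:
        nums = t + (ix + rate)
    nums += ix <= ix
    if nums == nums:
        ix = nums[14]
    else:
        log(33)
    nums = 26 > 40 and 40 == r and (r > ix)
    return nums

15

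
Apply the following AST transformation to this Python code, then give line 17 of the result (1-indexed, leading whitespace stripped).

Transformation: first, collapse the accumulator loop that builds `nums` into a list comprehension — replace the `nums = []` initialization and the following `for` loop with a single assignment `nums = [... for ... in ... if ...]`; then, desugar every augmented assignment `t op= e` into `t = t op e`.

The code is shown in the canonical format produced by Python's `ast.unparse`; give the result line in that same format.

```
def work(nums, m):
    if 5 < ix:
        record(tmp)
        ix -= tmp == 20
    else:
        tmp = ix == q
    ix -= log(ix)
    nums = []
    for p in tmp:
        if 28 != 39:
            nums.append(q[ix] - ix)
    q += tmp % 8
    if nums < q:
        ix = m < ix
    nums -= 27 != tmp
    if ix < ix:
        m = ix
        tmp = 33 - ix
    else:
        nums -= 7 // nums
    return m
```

nums = nums - 7 // nums

Transformed code:
def work(nums, m):
    if 5 < ix:
        record(tmp)
        ix = ix - (tmp == 20)
    else:
        tmp = ix == q
    ix = ix - log(ix)
    nums = [q[ix] - ix for p in tmp if 28 != 39]
    q = q + tmp % 8
    if nums < q:
        ix = m < ix
    nums = nums - (27 != tmp)
    if ix < ix:
        m = ix
        tmp = 33 - ix
    else:
        nums = nums - 7 // nums
    return m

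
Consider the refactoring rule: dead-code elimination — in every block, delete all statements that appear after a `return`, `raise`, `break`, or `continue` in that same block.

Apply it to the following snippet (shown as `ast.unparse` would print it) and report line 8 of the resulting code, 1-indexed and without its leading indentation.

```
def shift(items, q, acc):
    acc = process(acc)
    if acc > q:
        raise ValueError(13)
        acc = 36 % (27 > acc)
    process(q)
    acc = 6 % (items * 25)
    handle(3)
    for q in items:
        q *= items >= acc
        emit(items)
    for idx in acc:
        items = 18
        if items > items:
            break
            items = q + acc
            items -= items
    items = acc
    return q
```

Transformed code:
def shift(items, q, acc):
    acc = process(acc)
    if acc > q:
        raise ValueError(13)
    process(q)
    acc = 6 % (items * 25)
    handle(3)
    for q in items:
        q *= items >= acc
        emit(items)
    for idx in acc:
        items = 18
        if items > items:
            break
    items = acc
    return q

for q in items:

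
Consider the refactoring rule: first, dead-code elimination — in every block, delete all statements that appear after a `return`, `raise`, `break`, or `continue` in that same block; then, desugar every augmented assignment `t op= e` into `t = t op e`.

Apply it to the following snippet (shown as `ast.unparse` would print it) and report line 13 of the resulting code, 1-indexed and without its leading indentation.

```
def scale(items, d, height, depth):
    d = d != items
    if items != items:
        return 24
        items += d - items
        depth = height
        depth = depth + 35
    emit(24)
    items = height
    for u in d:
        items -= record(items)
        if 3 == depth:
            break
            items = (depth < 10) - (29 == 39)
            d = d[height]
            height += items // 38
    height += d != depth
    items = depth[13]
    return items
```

Transformed code:
def scale(items, d, height, depth):
    d = d != items
    if items != items:
        return 24
    emit(24)
    items = height
    for u in d:
        items = items - record(items)
        if 3 == depth:
            break
    height = height + (d != depth)
    items = depth[13]
    return items

return items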